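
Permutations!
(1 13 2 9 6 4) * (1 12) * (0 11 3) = (0 11 3)(1 13 2 9 6 4 12) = [11, 13, 9, 0, 12, 5, 4, 7, 8, 6, 10, 3, 1, 2]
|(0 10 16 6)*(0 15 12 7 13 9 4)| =|(0 10 16 6 15 12 7 13 9 4)| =10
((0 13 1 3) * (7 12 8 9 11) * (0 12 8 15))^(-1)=(0 15 12 3 1 13)(7 11 9 8)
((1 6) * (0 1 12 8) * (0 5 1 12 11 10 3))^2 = (0 8 1 11 3 12 5 6 10)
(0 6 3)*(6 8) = (0 8 6 3) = [8, 1, 2, 0, 4, 5, 3, 7, 6]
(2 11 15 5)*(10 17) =[0, 1, 11, 3, 4, 2, 6, 7, 8, 9, 17, 15, 12, 13, 14, 5, 16, 10] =(2 11 15 5)(10 17)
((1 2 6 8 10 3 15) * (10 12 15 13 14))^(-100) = ((1 2 6 8 12 15)(3 13 14 10))^(-100) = (1 6 12)(2 8 15)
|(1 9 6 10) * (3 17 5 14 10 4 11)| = 10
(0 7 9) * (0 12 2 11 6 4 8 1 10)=(0 7 9 12 2 11 6 4 8 1 10)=[7, 10, 11, 3, 8, 5, 4, 9, 1, 12, 0, 6, 2]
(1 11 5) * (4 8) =[0, 11, 2, 3, 8, 1, 6, 7, 4, 9, 10, 5] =(1 11 5)(4 8)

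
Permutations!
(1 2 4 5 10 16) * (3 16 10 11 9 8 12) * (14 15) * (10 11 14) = (1 2 4 5 14 15 10 11 9 8 12 3 16) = [0, 2, 4, 16, 5, 14, 6, 7, 12, 8, 11, 9, 3, 13, 15, 10, 1]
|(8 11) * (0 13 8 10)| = 5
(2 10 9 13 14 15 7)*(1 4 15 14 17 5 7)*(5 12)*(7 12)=(1 4 15)(2 10 9 13 17 7)(5 12)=[0, 4, 10, 3, 15, 12, 6, 2, 8, 13, 9, 11, 5, 17, 14, 1, 16, 7]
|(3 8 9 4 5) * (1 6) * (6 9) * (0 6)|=8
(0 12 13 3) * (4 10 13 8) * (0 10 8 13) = (0 12 13 3 10)(4 8) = [12, 1, 2, 10, 8, 5, 6, 7, 4, 9, 0, 11, 13, 3]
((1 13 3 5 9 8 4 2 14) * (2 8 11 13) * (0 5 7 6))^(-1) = (0 6 7 3 13 11 9 5)(1 14 2)(4 8)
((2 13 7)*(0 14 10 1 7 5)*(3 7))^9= (14)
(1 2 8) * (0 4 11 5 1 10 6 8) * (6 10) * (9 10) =(0 4 11 5 1 2)(6 8)(9 10) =[4, 2, 0, 3, 11, 1, 8, 7, 6, 10, 9, 5]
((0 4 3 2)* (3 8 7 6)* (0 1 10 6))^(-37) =((0 4 8 7)(1 10 6 3 2))^(-37) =(0 7 8 4)(1 3 10 2 6)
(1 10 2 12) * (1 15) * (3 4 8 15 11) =(1 10 2 12 11 3 4 8 15) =[0, 10, 12, 4, 8, 5, 6, 7, 15, 9, 2, 3, 11, 13, 14, 1]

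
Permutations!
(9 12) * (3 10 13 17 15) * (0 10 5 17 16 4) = (0 10 13 16 4)(3 5 17 15)(9 12) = [10, 1, 2, 5, 0, 17, 6, 7, 8, 12, 13, 11, 9, 16, 14, 3, 4, 15]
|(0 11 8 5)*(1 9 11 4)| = |(0 4 1 9 11 8 5)| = 7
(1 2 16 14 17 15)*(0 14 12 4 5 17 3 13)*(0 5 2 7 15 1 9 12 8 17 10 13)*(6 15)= (0 14 3)(1 7 6 15 9 12 4 2 16 8 17)(5 10 13)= [14, 7, 16, 0, 2, 10, 15, 6, 17, 12, 13, 11, 4, 5, 3, 9, 8, 1]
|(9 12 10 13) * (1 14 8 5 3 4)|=12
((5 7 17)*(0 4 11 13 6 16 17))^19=((0 4 11 13 6 16 17 5 7))^19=(0 4 11 13 6 16 17 5 7)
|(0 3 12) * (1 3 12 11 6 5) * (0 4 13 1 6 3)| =10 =|(0 12 4 13 1)(3 11)(5 6)|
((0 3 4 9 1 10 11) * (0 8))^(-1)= ((0 3 4 9 1 10 11 8))^(-1)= (0 8 11 10 1 9 4 3)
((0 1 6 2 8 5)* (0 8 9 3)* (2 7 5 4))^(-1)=(0 3 9 2 4 8 5 7 6 1)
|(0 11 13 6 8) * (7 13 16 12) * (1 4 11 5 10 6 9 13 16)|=|(0 5 10 6 8)(1 4 11)(7 16 12)(9 13)|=30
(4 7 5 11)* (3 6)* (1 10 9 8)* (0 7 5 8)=(0 7 8 1 10 9)(3 6)(4 5 11)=[7, 10, 2, 6, 5, 11, 3, 8, 1, 0, 9, 4]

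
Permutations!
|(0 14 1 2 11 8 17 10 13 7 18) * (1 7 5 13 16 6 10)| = |(0 14 7 18)(1 2 11 8 17)(5 13)(6 10 16)| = 60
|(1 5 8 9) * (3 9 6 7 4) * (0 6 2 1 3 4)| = |(0 6 7)(1 5 8 2)(3 9)| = 12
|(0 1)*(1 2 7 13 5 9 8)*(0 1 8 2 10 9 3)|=|(0 10 9 2 7 13 5 3)|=8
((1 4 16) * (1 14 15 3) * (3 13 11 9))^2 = ((1 4 16 14 15 13 11 9 3))^2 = (1 16 15 11 3 4 14 13 9)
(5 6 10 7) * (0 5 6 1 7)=[5, 7, 2, 3, 4, 1, 10, 6, 8, 9, 0]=(0 5 1 7 6 10)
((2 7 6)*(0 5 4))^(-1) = ((0 5 4)(2 7 6))^(-1) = (0 4 5)(2 6 7)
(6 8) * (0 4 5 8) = (0 4 5 8 6) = [4, 1, 2, 3, 5, 8, 0, 7, 6]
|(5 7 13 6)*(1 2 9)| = 12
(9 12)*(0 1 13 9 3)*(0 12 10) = (0 1 13 9 10)(3 12) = [1, 13, 2, 12, 4, 5, 6, 7, 8, 10, 0, 11, 3, 9]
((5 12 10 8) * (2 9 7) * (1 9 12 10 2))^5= (1 7 9)(2 12)(5 8 10)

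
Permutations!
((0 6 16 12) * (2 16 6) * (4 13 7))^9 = (0 2 16 12)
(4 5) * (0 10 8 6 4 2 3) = (0 10 8 6 4 5 2 3) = [10, 1, 3, 0, 5, 2, 4, 7, 6, 9, 8]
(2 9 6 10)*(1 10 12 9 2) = (1 10)(6 12 9) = [0, 10, 2, 3, 4, 5, 12, 7, 8, 6, 1, 11, 9]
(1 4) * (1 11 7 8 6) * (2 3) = (1 4 11 7 8 6)(2 3) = [0, 4, 3, 2, 11, 5, 1, 8, 6, 9, 10, 7]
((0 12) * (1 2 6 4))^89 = (0 12)(1 2 6 4)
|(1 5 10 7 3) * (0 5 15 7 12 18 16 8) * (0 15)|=11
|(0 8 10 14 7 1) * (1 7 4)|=|(0 8 10 14 4 1)|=6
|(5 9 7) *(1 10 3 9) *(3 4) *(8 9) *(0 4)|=|(0 4 3 8 9 7 5 1 10)|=9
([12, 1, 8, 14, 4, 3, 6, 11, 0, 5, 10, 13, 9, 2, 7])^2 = [9, 1, 0, 7, 4, 14, 6, 13, 12, 3, 10, 2, 5, 8, 11]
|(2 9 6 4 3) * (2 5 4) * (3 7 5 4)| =12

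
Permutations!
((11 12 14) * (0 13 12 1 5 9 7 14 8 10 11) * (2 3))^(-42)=((0 13 12 8 10 11 1 5 9 7 14)(2 3))^(-42)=(0 12 10 1 9 14 13 8 11 5 7)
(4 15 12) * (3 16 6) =[0, 1, 2, 16, 15, 5, 3, 7, 8, 9, 10, 11, 4, 13, 14, 12, 6] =(3 16 6)(4 15 12)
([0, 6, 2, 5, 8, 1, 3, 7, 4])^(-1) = (1 5 3 6)(4 8)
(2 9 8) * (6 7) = (2 9 8)(6 7) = [0, 1, 9, 3, 4, 5, 7, 6, 2, 8]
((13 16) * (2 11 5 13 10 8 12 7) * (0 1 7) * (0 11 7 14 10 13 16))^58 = (0 16 11 8 14)(1 13 5 12 10)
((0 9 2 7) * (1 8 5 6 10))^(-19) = ((0 9 2 7)(1 8 5 6 10))^(-19) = (0 9 2 7)(1 8 5 6 10)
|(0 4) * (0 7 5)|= |(0 4 7 5)|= 4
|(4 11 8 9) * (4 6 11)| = |(6 11 8 9)| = 4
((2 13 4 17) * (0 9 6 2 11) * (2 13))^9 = ((0 9 6 13 4 17 11))^9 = (0 6 4 11 9 13 17)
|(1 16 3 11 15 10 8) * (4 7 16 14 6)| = 11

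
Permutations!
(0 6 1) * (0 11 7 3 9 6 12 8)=(0 12 8)(1 11 7 3 9 6)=[12, 11, 2, 9, 4, 5, 1, 3, 0, 6, 10, 7, 8]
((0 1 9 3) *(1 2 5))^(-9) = (0 1)(2 9)(3 5)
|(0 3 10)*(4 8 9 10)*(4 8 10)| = 6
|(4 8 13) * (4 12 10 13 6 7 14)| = |(4 8 6 7 14)(10 13 12)| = 15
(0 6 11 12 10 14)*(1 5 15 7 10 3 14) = [6, 5, 2, 14, 4, 15, 11, 10, 8, 9, 1, 12, 3, 13, 0, 7] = (0 6 11 12 3 14)(1 5 15 7 10)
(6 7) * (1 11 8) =(1 11 8)(6 7) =[0, 11, 2, 3, 4, 5, 7, 6, 1, 9, 10, 8]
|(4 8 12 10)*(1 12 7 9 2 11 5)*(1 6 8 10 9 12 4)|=|(1 4 10)(2 11 5 6 8 7 12 9)|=24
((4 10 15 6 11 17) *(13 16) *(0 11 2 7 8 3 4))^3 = (17)(2 3 15 7 4 6 8 10)(13 16)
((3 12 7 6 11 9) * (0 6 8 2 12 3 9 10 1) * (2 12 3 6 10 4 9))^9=((0 10 1)(2 3 6 11 4 9)(7 8 12))^9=(12)(2 11)(3 4)(6 9)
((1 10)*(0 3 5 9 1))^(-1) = (0 10 1 9 5 3)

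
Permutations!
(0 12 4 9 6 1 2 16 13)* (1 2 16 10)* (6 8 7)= (0 12 4 9 8 7 6 2 10 1 16 13)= [12, 16, 10, 3, 9, 5, 2, 6, 7, 8, 1, 11, 4, 0, 14, 15, 13]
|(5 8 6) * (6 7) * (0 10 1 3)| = |(0 10 1 3)(5 8 7 6)| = 4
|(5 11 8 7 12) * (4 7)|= 6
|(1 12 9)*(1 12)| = 2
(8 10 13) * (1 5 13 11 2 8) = (1 5 13)(2 8 10 11) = [0, 5, 8, 3, 4, 13, 6, 7, 10, 9, 11, 2, 12, 1]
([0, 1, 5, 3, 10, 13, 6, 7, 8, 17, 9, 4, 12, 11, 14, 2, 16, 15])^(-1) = [0, 1, 15, 3, 11, 2, 6, 7, 8, 10, 4, 13, 12, 5, 14, 17, 16, 9]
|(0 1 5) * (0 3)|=|(0 1 5 3)|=4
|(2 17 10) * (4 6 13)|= 3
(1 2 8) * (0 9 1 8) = [9, 2, 0, 3, 4, 5, 6, 7, 8, 1] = (0 9 1 2)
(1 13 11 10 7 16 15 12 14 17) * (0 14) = (0 14 17 1 13 11 10 7 16 15 12) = [14, 13, 2, 3, 4, 5, 6, 16, 8, 9, 7, 10, 0, 11, 17, 12, 15, 1]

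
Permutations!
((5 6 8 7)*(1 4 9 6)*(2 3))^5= ((1 4 9 6 8 7 5)(2 3))^5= (1 7 6 4 5 8 9)(2 3)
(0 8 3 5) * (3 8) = (8)(0 3 5) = [3, 1, 2, 5, 4, 0, 6, 7, 8]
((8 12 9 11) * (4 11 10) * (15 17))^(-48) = (17)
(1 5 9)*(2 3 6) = (1 5 9)(2 3 6) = [0, 5, 3, 6, 4, 9, 2, 7, 8, 1]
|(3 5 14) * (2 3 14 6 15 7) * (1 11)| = |(1 11)(2 3 5 6 15 7)| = 6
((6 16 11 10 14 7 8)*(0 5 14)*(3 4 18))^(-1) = (0 10 11 16 6 8 7 14 5)(3 18 4)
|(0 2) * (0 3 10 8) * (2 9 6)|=7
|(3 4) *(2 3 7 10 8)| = |(2 3 4 7 10 8)| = 6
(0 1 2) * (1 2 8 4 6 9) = (0 2)(1 8 4 6 9) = [2, 8, 0, 3, 6, 5, 9, 7, 4, 1]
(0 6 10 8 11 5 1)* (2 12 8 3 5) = (0 6 10 3 5 1)(2 12 8 11) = [6, 0, 12, 5, 4, 1, 10, 7, 11, 9, 3, 2, 8]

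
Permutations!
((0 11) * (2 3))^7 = (0 11)(2 3)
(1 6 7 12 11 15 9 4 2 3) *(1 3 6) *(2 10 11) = (2 6 7 12)(4 10 11 15 9) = [0, 1, 6, 3, 10, 5, 7, 12, 8, 4, 11, 15, 2, 13, 14, 9]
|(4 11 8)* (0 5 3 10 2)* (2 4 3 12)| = |(0 5 12 2)(3 10 4 11 8)| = 20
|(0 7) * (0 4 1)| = 4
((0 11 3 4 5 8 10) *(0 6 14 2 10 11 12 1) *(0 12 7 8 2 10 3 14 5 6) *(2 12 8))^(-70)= (0 1 3 14 5 7 8 4 10 12 2 11 6)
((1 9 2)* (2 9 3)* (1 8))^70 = (9)(1 2)(3 8)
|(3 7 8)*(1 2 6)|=|(1 2 6)(3 7 8)|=3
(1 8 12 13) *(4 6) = (1 8 12 13)(4 6) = [0, 8, 2, 3, 6, 5, 4, 7, 12, 9, 10, 11, 13, 1]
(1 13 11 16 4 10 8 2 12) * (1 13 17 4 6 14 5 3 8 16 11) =[0, 17, 12, 8, 10, 3, 14, 7, 2, 9, 16, 11, 13, 1, 5, 15, 6, 4] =(1 17 4 10 16 6 14 5 3 8 2 12 13)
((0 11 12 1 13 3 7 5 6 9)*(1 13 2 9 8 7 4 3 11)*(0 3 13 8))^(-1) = (0 6 5 7 8 12 11 13 4 3 9 2 1)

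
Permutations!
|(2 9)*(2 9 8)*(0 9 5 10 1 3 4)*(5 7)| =8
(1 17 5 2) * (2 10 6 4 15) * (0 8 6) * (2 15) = (0 8 6 4 2 1 17 5 10) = [8, 17, 1, 3, 2, 10, 4, 7, 6, 9, 0, 11, 12, 13, 14, 15, 16, 5]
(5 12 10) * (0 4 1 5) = (0 4 1 5 12 10) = [4, 5, 2, 3, 1, 12, 6, 7, 8, 9, 0, 11, 10]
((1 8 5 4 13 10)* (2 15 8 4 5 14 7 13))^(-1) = (1 10 13 7 14 8 15 2 4)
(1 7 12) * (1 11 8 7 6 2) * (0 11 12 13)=(0 11 8 7 13)(1 6 2)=[11, 6, 1, 3, 4, 5, 2, 13, 7, 9, 10, 8, 12, 0]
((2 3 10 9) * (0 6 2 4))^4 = ((0 6 2 3 10 9 4))^4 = (0 10 6 9 2 4 3)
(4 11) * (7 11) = (4 7 11) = [0, 1, 2, 3, 7, 5, 6, 11, 8, 9, 10, 4]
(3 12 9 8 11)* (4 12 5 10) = (3 5 10 4 12 9 8 11) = [0, 1, 2, 5, 12, 10, 6, 7, 11, 8, 4, 3, 9]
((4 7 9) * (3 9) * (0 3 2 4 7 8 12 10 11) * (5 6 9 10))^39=(0 11 10 3)(2 7 9 6 5 12 8 4)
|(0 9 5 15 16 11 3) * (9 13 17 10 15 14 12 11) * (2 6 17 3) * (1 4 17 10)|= 30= |(0 13 3)(1 4 17)(2 6 10 15 16 9 5 14 12 11)|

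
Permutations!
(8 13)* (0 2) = (0 2)(8 13) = [2, 1, 0, 3, 4, 5, 6, 7, 13, 9, 10, 11, 12, 8]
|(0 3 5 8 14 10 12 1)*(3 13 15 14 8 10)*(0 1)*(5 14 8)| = |(0 13 15 8 5 10 12)(3 14)| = 14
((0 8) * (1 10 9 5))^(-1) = ((0 8)(1 10 9 5))^(-1) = (0 8)(1 5 9 10)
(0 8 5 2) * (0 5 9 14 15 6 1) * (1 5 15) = (0 8 9 14 1)(2 15 6 5) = [8, 0, 15, 3, 4, 2, 5, 7, 9, 14, 10, 11, 12, 13, 1, 6]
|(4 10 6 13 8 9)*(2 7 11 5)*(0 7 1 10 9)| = 10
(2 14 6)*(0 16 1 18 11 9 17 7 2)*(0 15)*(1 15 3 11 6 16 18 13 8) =(0 18 6 3 11 9 17 7 2 14 16 15)(1 13 8) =[18, 13, 14, 11, 4, 5, 3, 2, 1, 17, 10, 9, 12, 8, 16, 0, 15, 7, 6]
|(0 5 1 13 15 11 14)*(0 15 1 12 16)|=12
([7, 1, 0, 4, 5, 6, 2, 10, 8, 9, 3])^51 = (0 3 6 7 4 2 10 5)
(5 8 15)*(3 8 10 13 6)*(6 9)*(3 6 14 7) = (3 8 15 5 10 13 9 14 7) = [0, 1, 2, 8, 4, 10, 6, 3, 15, 14, 13, 11, 12, 9, 7, 5]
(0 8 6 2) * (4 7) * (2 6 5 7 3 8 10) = [10, 1, 0, 8, 3, 7, 6, 4, 5, 9, 2] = (0 10 2)(3 8 5 7 4)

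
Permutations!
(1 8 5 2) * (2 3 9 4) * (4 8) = (1 4 2)(3 9 8 5) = [0, 4, 1, 9, 2, 3, 6, 7, 5, 8]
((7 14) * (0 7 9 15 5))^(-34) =(0 14 15)(5 7 9)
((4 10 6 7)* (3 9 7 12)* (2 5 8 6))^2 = ((2 5 8 6 12 3 9 7 4 10))^2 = (2 8 12 9 4)(3 7 10 5 6)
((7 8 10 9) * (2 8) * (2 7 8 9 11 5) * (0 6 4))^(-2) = ((0 6 4)(2 9 8 10 11 5))^(-2) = (0 6 4)(2 11 8)(5 10 9)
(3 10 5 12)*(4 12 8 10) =(3 4 12)(5 8 10) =[0, 1, 2, 4, 12, 8, 6, 7, 10, 9, 5, 11, 3]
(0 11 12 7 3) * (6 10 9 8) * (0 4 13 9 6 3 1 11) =(1 11 12 7)(3 4 13 9 8)(6 10) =[0, 11, 2, 4, 13, 5, 10, 1, 3, 8, 6, 12, 7, 9]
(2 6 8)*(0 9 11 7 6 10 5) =(0 9 11 7 6 8 2 10 5) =[9, 1, 10, 3, 4, 0, 8, 6, 2, 11, 5, 7]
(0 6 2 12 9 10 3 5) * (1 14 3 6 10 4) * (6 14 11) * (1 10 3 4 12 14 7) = (0 3 5)(1 11 6 2 14 4 10 7)(9 12) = [3, 11, 14, 5, 10, 0, 2, 1, 8, 12, 7, 6, 9, 13, 4]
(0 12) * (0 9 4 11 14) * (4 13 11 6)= (0 12 9 13 11 14)(4 6)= [12, 1, 2, 3, 6, 5, 4, 7, 8, 13, 10, 14, 9, 11, 0]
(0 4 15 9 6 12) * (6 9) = [4, 1, 2, 3, 15, 5, 12, 7, 8, 9, 10, 11, 0, 13, 14, 6] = (0 4 15 6 12)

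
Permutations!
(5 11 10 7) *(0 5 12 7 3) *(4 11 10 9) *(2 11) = (0 5 10 3)(2 11 9 4)(7 12) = [5, 1, 11, 0, 2, 10, 6, 12, 8, 4, 3, 9, 7]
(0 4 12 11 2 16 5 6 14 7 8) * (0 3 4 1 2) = (0 1 2 16 5 6 14 7 8 3 4 12 11) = [1, 2, 16, 4, 12, 6, 14, 8, 3, 9, 10, 0, 11, 13, 7, 15, 5]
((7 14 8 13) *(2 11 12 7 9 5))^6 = ((2 11 12 7 14 8 13 9 5))^6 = (2 13 7)(5 8 12)(9 14 11)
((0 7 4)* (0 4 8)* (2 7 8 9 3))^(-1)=(0 8)(2 3 9 7)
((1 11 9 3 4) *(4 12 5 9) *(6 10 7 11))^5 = (1 4 11 7 10 6)(3 12 5 9)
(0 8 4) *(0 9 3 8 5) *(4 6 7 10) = (0 5)(3 8 6 7 10 4 9) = [5, 1, 2, 8, 9, 0, 7, 10, 6, 3, 4]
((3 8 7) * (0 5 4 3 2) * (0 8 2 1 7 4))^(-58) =(2 4)(3 8)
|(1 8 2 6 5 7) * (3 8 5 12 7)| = 8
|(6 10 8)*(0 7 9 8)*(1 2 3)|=6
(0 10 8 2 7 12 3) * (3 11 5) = (0 10 8 2 7 12 11 5 3) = [10, 1, 7, 0, 4, 3, 6, 12, 2, 9, 8, 5, 11]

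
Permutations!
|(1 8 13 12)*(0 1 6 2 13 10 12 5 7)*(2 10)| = 21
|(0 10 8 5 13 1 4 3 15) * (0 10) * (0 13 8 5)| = |(0 13 1 4 3 15 10 5 8)| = 9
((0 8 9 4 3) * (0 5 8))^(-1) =(3 4 9 8 5)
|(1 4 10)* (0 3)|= 6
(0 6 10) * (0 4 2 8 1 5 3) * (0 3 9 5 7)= (0 6 10 4 2 8 1 7)(5 9)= [6, 7, 8, 3, 2, 9, 10, 0, 1, 5, 4]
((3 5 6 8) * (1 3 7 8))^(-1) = (1 6 5 3)(7 8)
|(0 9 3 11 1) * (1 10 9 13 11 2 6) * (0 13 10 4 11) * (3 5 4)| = 11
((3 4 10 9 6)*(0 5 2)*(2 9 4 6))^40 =(10)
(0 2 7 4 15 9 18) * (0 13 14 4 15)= (0 2 7 15 9 18 13 14 4)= [2, 1, 7, 3, 0, 5, 6, 15, 8, 18, 10, 11, 12, 14, 4, 9, 16, 17, 13]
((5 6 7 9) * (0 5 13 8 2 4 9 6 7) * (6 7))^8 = (0 6 5)(2 13 4 8 9)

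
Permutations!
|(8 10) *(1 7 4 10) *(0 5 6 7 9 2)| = 10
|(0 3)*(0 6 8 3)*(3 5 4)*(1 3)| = |(1 3 6 8 5 4)| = 6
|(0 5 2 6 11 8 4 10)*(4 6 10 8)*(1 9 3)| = |(0 5 2 10)(1 9 3)(4 8 6 11)| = 12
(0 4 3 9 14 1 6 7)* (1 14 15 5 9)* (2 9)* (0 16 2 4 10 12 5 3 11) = [10, 6, 9, 1, 11, 4, 7, 16, 8, 15, 12, 0, 5, 13, 14, 3, 2] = (0 10 12 5 4 11)(1 6 7 16 2 9 15 3)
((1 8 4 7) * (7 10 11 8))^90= ((1 7)(4 10 11 8))^90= (4 11)(8 10)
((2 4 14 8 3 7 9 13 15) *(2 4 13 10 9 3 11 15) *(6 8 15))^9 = (15)(2 13)(3 7)(9 10)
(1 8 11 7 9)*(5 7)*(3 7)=(1 8 11 5 3 7 9)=[0, 8, 2, 7, 4, 3, 6, 9, 11, 1, 10, 5]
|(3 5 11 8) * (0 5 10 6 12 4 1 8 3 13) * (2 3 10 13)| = 12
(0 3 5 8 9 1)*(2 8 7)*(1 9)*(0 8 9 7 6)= [3, 8, 9, 5, 4, 6, 0, 2, 1, 7]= (0 3 5 6)(1 8)(2 9 7)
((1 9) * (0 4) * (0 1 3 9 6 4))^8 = ((1 6 4)(3 9))^8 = (9)(1 4 6)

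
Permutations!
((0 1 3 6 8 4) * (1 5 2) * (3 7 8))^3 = (0 1 4 2 8 5 7)(3 6)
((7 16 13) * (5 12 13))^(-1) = ((5 12 13 7 16))^(-1) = (5 16 7 13 12)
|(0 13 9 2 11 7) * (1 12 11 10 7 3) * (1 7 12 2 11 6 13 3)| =24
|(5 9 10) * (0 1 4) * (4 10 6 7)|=|(0 1 10 5 9 6 7 4)|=8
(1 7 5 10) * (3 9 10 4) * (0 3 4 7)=[3, 0, 2, 9, 4, 7, 6, 5, 8, 10, 1]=(0 3 9 10 1)(5 7)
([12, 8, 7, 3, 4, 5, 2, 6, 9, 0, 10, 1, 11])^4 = (0 8 11)(1 12 9)(2 7 6)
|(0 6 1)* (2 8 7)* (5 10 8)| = |(0 6 1)(2 5 10 8 7)| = 15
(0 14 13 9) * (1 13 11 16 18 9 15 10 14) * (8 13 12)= (0 1 12 8 13 15 10 14 11 16 18 9)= [1, 12, 2, 3, 4, 5, 6, 7, 13, 0, 14, 16, 8, 15, 11, 10, 18, 17, 9]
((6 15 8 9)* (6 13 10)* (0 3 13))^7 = (0 9 8 15 6 10 13 3)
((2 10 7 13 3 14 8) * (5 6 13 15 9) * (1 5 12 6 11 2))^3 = (1 2 15 6 14 5 10 9 13 8 11 7 12 3)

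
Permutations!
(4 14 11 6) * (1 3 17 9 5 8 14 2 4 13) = (1 3 17 9 5 8 14 11 6 13)(2 4) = [0, 3, 4, 17, 2, 8, 13, 7, 14, 5, 10, 6, 12, 1, 11, 15, 16, 9]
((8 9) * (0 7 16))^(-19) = (0 16 7)(8 9)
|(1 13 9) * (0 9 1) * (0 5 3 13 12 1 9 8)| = |(0 8)(1 12)(3 13 9 5)| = 4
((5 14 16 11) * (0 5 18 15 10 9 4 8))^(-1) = ((0 5 14 16 11 18 15 10 9 4 8))^(-1) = (0 8 4 9 10 15 18 11 16 14 5)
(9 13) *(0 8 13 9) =[8, 1, 2, 3, 4, 5, 6, 7, 13, 9, 10, 11, 12, 0] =(0 8 13)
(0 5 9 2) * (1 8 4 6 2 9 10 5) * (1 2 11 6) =(0 2)(1 8 4)(5 10)(6 11) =[2, 8, 0, 3, 1, 10, 11, 7, 4, 9, 5, 6]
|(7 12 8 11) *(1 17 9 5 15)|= |(1 17 9 5 15)(7 12 8 11)|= 20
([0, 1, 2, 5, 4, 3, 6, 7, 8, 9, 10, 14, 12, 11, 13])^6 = (14)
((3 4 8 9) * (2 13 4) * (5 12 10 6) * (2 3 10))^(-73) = ((2 13 4 8 9 10 6 5 12))^(-73) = (2 12 5 6 10 9 8 4 13)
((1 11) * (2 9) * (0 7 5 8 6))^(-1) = ((0 7 5 8 6)(1 11)(2 9))^(-1) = (0 6 8 5 7)(1 11)(2 9)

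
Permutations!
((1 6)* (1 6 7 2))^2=(1 2 7)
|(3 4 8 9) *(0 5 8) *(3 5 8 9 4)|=|(0 8 4)(5 9)|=6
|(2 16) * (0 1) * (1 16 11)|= |(0 16 2 11 1)|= 5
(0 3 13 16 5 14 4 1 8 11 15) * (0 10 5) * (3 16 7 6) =(0 16)(1 8 11 15 10 5 14 4)(3 13 7 6) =[16, 8, 2, 13, 1, 14, 3, 6, 11, 9, 5, 15, 12, 7, 4, 10, 0]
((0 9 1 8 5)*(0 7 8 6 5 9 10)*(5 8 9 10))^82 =((0 5 7 9 1 6 8 10))^82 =(0 7 1 8)(5 9 6 10)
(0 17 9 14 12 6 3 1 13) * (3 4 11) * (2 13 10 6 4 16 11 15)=[17, 10, 13, 1, 15, 5, 16, 7, 8, 14, 6, 3, 4, 0, 12, 2, 11, 9]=(0 17 9 14 12 4 15 2 13)(1 10 6 16 11 3)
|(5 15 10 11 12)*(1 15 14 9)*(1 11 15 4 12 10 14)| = |(1 4 12 5)(9 11 10 15 14)| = 20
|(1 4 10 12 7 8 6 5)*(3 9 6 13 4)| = 30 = |(1 3 9 6 5)(4 10 12 7 8 13)|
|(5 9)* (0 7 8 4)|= |(0 7 8 4)(5 9)|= 4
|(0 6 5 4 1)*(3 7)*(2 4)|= 6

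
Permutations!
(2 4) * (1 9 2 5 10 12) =[0, 9, 4, 3, 5, 10, 6, 7, 8, 2, 12, 11, 1] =(1 9 2 4 5 10 12)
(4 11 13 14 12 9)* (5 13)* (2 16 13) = [0, 1, 16, 3, 11, 2, 6, 7, 8, 4, 10, 5, 9, 14, 12, 15, 13] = (2 16 13 14 12 9 4 11 5)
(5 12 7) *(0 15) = (0 15)(5 12 7) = [15, 1, 2, 3, 4, 12, 6, 5, 8, 9, 10, 11, 7, 13, 14, 0]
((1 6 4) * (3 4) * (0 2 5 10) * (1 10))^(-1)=((0 2 5 1 6 3 4 10))^(-1)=(0 10 4 3 6 1 5 2)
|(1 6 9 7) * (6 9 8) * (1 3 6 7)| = |(1 9)(3 6 8 7)| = 4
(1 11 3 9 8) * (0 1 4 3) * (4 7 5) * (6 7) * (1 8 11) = (0 8 6 7 5 4 3 9 11) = [8, 1, 2, 9, 3, 4, 7, 5, 6, 11, 10, 0]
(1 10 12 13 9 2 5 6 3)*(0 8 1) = [8, 10, 5, 0, 4, 6, 3, 7, 1, 2, 12, 11, 13, 9] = (0 8 1 10 12 13 9 2 5 6 3)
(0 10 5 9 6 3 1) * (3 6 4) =(0 10 5 9 4 3 1) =[10, 0, 2, 1, 3, 9, 6, 7, 8, 4, 5]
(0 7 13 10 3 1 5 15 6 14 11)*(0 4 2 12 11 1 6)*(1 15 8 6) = (0 7 13 10 3 1 5 8 6 14 15)(2 12 11 4) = [7, 5, 12, 1, 2, 8, 14, 13, 6, 9, 3, 4, 11, 10, 15, 0]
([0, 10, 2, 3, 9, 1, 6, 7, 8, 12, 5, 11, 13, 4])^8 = (13)(1 5 10)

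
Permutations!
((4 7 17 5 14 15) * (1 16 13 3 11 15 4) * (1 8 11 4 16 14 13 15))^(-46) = (1 16 8)(3 7 5)(4 17 13)(11 14 15)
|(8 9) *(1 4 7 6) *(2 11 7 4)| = |(1 2 11 7 6)(8 9)| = 10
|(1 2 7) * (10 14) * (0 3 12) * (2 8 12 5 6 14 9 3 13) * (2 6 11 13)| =|(0 2 7 1 8 12)(3 5 11 13 6 14 10 9)| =24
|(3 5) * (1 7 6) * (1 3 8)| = 6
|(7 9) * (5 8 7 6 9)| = 6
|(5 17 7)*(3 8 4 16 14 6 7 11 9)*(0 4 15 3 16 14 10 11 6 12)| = 12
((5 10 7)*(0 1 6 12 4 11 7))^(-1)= ((0 1 6 12 4 11 7 5 10))^(-1)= (0 10 5 7 11 4 12 6 1)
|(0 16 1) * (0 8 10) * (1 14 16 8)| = |(0 8 10)(14 16)| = 6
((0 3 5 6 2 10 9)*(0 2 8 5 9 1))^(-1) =((0 3 9 2 10 1)(5 6 8))^(-1) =(0 1 10 2 9 3)(5 8 6)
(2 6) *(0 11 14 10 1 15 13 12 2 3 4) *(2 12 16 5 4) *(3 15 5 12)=[11, 5, 6, 2, 0, 4, 15, 7, 8, 9, 1, 14, 3, 16, 10, 13, 12]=(0 11 14 10 1 5 4)(2 6 15 13 16 12 3)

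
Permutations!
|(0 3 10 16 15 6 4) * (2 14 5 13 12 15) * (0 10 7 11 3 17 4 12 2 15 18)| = 36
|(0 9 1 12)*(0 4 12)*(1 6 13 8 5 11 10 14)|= |(0 9 6 13 8 5 11 10 14 1)(4 12)|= 10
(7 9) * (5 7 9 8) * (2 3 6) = (9)(2 3 6)(5 7 8) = [0, 1, 3, 6, 4, 7, 2, 8, 5, 9]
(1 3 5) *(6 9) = [0, 3, 2, 5, 4, 1, 9, 7, 8, 6] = (1 3 5)(6 9)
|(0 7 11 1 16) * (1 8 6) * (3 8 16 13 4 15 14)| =8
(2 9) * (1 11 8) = (1 11 8)(2 9) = [0, 11, 9, 3, 4, 5, 6, 7, 1, 2, 10, 8]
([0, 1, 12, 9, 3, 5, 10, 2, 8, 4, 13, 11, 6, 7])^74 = [0, 1, 6, 4, 9, 5, 13, 12, 8, 3, 7, 11, 10, 2]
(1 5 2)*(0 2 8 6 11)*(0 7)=(0 2 1 5 8 6 11 7)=[2, 5, 1, 3, 4, 8, 11, 0, 6, 9, 10, 7]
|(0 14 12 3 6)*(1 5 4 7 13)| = |(0 14 12 3 6)(1 5 4 7 13)| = 5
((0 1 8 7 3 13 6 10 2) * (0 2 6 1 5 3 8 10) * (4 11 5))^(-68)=(0 3 6 5 10 11 1 4 13)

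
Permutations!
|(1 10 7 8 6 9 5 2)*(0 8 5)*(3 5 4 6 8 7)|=|(0 7 4 6 9)(1 10 3 5 2)|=5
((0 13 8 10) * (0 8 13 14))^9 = (0 14)(8 10)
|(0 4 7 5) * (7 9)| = |(0 4 9 7 5)| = 5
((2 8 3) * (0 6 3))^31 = (0 6 3 2 8)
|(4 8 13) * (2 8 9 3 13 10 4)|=|(2 8 10 4 9 3 13)|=7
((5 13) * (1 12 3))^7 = ((1 12 3)(5 13))^7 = (1 12 3)(5 13)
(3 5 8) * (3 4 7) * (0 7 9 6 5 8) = (0 7 3 8 4 9 6 5) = [7, 1, 2, 8, 9, 0, 5, 3, 4, 6]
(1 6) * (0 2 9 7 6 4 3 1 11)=(0 2 9 7 6 11)(1 4 3)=[2, 4, 9, 1, 3, 5, 11, 6, 8, 7, 10, 0]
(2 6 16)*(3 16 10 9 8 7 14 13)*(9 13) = [0, 1, 6, 16, 4, 5, 10, 14, 7, 8, 13, 11, 12, 3, 9, 15, 2] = (2 6 10 13 3 16)(7 14 9 8)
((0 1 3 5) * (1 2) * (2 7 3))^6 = (0 3)(5 7)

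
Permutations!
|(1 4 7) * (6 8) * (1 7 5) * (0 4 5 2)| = 6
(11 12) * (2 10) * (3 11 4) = (2 10)(3 11 12 4) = [0, 1, 10, 11, 3, 5, 6, 7, 8, 9, 2, 12, 4]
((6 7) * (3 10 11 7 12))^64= ((3 10 11 7 6 12))^64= (3 6 11)(7 10 12)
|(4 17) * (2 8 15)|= 6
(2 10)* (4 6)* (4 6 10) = (2 4 10) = [0, 1, 4, 3, 10, 5, 6, 7, 8, 9, 2]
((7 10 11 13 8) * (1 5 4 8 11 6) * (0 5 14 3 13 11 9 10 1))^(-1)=(0 6 10 9 13 3 14 1 7 8 4 5)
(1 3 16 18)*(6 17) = (1 3 16 18)(6 17) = [0, 3, 2, 16, 4, 5, 17, 7, 8, 9, 10, 11, 12, 13, 14, 15, 18, 6, 1]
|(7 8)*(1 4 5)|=|(1 4 5)(7 8)|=6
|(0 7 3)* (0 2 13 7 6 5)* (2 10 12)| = 6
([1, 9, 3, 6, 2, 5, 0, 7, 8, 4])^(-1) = [6, 0, 4, 2, 9, 5, 3, 7, 8, 1]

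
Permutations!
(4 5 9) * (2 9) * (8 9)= (2 8 9 4 5)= [0, 1, 8, 3, 5, 2, 6, 7, 9, 4]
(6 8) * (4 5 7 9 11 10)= (4 5 7 9 11 10)(6 8)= [0, 1, 2, 3, 5, 7, 8, 9, 6, 11, 4, 10]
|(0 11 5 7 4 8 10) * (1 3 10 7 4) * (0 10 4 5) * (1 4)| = |(0 11)(1 3)(4 8 7)| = 6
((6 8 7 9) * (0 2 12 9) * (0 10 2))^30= (2 9 8 10 12 6 7)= ((2 12 9 6 8 7 10))^30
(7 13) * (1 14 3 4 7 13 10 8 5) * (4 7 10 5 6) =(1 14 3 7 5)(4 10 8 6) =[0, 14, 2, 7, 10, 1, 4, 5, 6, 9, 8, 11, 12, 13, 3]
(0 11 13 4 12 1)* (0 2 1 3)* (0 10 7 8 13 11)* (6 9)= (1 2)(3 10 7 8 13 4 12)(6 9)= [0, 2, 1, 10, 12, 5, 9, 8, 13, 6, 7, 11, 3, 4]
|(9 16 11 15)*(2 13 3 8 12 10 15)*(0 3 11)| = |(0 3 8 12 10 15 9 16)(2 13 11)| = 24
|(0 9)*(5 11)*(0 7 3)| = |(0 9 7 3)(5 11)| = 4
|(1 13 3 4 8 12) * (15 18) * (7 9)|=6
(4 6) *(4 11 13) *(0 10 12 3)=(0 10 12 3)(4 6 11 13)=[10, 1, 2, 0, 6, 5, 11, 7, 8, 9, 12, 13, 3, 4]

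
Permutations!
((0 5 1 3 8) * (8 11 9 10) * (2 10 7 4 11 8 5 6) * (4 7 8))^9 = ((0 6 2 10 5 1 3 4 11 9 8))^9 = (0 9 4 1 10 6 8 11 3 5 2)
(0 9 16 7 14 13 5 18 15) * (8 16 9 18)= (0 18 15)(5 8 16 7 14 13)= [18, 1, 2, 3, 4, 8, 6, 14, 16, 9, 10, 11, 12, 5, 13, 0, 7, 17, 15]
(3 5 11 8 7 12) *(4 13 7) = [0, 1, 2, 5, 13, 11, 6, 12, 4, 9, 10, 8, 3, 7] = (3 5 11 8 4 13 7 12)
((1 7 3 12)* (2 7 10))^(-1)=(1 12 3 7 2 10)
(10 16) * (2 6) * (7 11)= (2 6)(7 11)(10 16)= [0, 1, 6, 3, 4, 5, 2, 11, 8, 9, 16, 7, 12, 13, 14, 15, 10]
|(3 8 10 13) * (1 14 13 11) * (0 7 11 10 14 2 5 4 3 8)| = |(0 7 11 1 2 5 4 3)(8 14 13)| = 24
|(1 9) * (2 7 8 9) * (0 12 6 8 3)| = |(0 12 6 8 9 1 2 7 3)| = 9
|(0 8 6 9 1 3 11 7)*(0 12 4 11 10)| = 28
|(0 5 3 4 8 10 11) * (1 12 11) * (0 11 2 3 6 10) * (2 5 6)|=|(0 6 10 1 12 5 2 3 4 8)|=10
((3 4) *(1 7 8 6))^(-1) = ((1 7 8 6)(3 4))^(-1) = (1 6 8 7)(3 4)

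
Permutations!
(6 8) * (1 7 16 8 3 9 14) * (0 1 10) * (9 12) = (0 1 7 16 8 6 3 12 9 14 10) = [1, 7, 2, 12, 4, 5, 3, 16, 6, 14, 0, 11, 9, 13, 10, 15, 8]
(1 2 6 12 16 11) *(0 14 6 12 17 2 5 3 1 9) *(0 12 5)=[14, 0, 5, 1, 4, 3, 17, 7, 8, 12, 10, 9, 16, 13, 6, 15, 11, 2]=(0 14 6 17 2 5 3 1)(9 12 16 11)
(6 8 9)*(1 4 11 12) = (1 4 11 12)(6 8 9) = [0, 4, 2, 3, 11, 5, 8, 7, 9, 6, 10, 12, 1]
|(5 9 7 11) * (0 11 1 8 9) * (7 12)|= |(0 11 5)(1 8 9 12 7)|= 15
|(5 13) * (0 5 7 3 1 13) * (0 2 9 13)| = 8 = |(0 5 2 9 13 7 3 1)|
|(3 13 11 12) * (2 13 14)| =|(2 13 11 12 3 14)| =6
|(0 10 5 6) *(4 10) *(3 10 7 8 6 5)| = |(0 4 7 8 6)(3 10)| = 10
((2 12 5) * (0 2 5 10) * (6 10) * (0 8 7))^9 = (0 12 10 7 2 6 8)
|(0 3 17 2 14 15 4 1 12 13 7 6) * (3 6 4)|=|(0 6)(1 12 13 7 4)(2 14 15 3 17)|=10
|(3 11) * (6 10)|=2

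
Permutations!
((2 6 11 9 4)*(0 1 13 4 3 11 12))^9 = (0 13 2 12 1 4 6)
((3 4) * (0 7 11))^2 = (0 11 7)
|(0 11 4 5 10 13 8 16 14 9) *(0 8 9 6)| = |(0 11 4 5 10 13 9 8 16 14 6)| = 11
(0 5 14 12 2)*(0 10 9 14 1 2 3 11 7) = [5, 2, 10, 11, 4, 1, 6, 0, 8, 14, 9, 7, 3, 13, 12] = (0 5 1 2 10 9 14 12 3 11 7)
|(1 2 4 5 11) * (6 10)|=|(1 2 4 5 11)(6 10)|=10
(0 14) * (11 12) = (0 14)(11 12) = [14, 1, 2, 3, 4, 5, 6, 7, 8, 9, 10, 12, 11, 13, 0]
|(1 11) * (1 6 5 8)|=5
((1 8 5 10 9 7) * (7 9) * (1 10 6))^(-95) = ((1 8 5 6)(7 10))^(-95) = (1 8 5 6)(7 10)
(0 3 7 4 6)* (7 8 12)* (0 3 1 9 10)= (0 1 9 10)(3 8 12 7 4 6)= [1, 9, 2, 8, 6, 5, 3, 4, 12, 10, 0, 11, 7]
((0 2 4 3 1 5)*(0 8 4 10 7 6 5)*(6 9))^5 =(0 6 1 9 3 7 4 10 8 2 5)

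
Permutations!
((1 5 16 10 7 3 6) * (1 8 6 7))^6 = (1 16)(5 10)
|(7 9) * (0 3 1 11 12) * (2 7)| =|(0 3 1 11 12)(2 7 9)| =15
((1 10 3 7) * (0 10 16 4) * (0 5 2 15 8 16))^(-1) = ((0 10 3 7 1)(2 15 8 16 4 5))^(-1) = (0 1 7 3 10)(2 5 4 16 8 15)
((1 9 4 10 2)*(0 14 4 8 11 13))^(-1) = (0 13 11 8 9 1 2 10 4 14)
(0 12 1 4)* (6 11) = [12, 4, 2, 3, 0, 5, 11, 7, 8, 9, 10, 6, 1] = (0 12 1 4)(6 11)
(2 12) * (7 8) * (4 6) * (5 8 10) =(2 12)(4 6)(5 8 7 10) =[0, 1, 12, 3, 6, 8, 4, 10, 7, 9, 5, 11, 2]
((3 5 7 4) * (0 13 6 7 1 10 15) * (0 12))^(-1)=(0 12 15 10 1 5 3 4 7 6 13)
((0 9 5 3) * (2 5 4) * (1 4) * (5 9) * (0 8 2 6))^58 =(0 2 6 8 4 3 1 5 9) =((0 5 3 8 2 9 1 4 6))^58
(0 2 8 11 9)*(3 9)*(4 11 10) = (0 2 8 10 4 11 3 9) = [2, 1, 8, 9, 11, 5, 6, 7, 10, 0, 4, 3]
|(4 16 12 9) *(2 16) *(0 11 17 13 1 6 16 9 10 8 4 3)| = 14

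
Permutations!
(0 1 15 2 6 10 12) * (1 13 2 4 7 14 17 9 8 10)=(0 13 2 6 1 15 4 7 14 17 9 8 10 12)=[13, 15, 6, 3, 7, 5, 1, 14, 10, 8, 12, 11, 0, 2, 17, 4, 16, 9]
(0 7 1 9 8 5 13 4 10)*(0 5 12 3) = (0 7 1 9 8 12 3)(4 10 5 13) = [7, 9, 2, 0, 10, 13, 6, 1, 12, 8, 5, 11, 3, 4]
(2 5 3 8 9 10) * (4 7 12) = (2 5 3 8 9 10)(4 7 12) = [0, 1, 5, 8, 7, 3, 6, 12, 9, 10, 2, 11, 4]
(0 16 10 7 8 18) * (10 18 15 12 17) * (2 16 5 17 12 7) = [5, 1, 16, 3, 4, 17, 6, 8, 15, 9, 2, 11, 12, 13, 14, 7, 18, 10, 0] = (0 5 17 10 2 16 18)(7 8 15)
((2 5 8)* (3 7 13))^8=(2 8 5)(3 13 7)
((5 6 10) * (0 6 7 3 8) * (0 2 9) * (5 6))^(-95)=(0 3 9 7 2 5 8)(6 10)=((0 5 7 3 8 2 9)(6 10))^(-95)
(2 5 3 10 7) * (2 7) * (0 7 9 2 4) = (0 7 9 2 5 3 10 4) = [7, 1, 5, 10, 0, 3, 6, 9, 8, 2, 4]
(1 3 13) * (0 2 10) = [2, 3, 10, 13, 4, 5, 6, 7, 8, 9, 0, 11, 12, 1] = (0 2 10)(1 3 13)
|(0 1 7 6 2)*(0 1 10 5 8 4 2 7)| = |(0 10 5 8 4 2 1)(6 7)| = 14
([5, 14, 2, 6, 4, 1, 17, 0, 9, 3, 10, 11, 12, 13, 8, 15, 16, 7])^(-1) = [7, 5, 2, 9, 4, 0, 3, 17, 14, 8, 10, 11, 12, 13, 1, 15, 16, 6]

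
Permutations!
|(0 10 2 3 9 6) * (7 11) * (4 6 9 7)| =8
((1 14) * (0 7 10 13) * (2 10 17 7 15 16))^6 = (17)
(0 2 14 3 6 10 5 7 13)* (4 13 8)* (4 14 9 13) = (0 2 9 13)(3 6 10 5 7 8 14) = [2, 1, 9, 6, 4, 7, 10, 8, 14, 13, 5, 11, 12, 0, 3]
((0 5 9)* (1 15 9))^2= ((0 5 1 15 9))^2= (0 1 9 5 15)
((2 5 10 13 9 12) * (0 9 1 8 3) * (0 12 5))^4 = (0 13 12 5 8)(1 2 10 3 9)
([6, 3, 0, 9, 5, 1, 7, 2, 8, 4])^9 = (0 6 7 2)(1 5 4 9 3)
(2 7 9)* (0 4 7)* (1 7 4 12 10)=(0 12 10 1 7 9 2)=[12, 7, 0, 3, 4, 5, 6, 9, 8, 2, 1, 11, 10]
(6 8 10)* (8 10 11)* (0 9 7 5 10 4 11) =[9, 1, 2, 3, 11, 10, 4, 5, 0, 7, 6, 8] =(0 9 7 5 10 6 4 11 8)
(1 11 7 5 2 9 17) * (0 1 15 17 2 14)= [1, 11, 9, 3, 4, 14, 6, 5, 8, 2, 10, 7, 12, 13, 0, 17, 16, 15]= (0 1 11 7 5 14)(2 9)(15 17)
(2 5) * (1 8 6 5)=(1 8 6 5 2)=[0, 8, 1, 3, 4, 2, 5, 7, 6]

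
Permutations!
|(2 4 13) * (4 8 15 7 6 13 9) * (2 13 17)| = |(2 8 15 7 6 17)(4 9)| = 6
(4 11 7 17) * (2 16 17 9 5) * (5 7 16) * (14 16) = (2 5)(4 11 14 16 17)(7 9) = [0, 1, 5, 3, 11, 2, 6, 9, 8, 7, 10, 14, 12, 13, 16, 15, 17, 4]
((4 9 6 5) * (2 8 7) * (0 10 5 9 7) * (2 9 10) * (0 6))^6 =(0 4 6)(2 7 10)(5 8 9)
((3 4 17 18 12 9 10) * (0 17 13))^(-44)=((0 17 18 12 9 10 3 4 13))^(-44)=(0 17 18 12 9 10 3 4 13)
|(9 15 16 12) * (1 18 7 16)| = |(1 18 7 16 12 9 15)| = 7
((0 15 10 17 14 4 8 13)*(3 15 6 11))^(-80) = (0 4 10 11 13 14 15 6 8 17 3)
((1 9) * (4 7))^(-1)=((1 9)(4 7))^(-1)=(1 9)(4 7)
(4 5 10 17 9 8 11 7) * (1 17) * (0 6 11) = [6, 17, 2, 3, 5, 10, 11, 4, 0, 8, 1, 7, 12, 13, 14, 15, 16, 9] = (0 6 11 7 4 5 10 1 17 9 8)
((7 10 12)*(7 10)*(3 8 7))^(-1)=(3 7 8)(10 12)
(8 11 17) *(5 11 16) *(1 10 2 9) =(1 10 2 9)(5 11 17 8 16) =[0, 10, 9, 3, 4, 11, 6, 7, 16, 1, 2, 17, 12, 13, 14, 15, 5, 8]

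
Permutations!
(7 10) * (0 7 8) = (0 7 10 8) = [7, 1, 2, 3, 4, 5, 6, 10, 0, 9, 8]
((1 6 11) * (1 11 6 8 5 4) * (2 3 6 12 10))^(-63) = ((1 8 5 4)(2 3 6 12 10))^(-63) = (1 8 5 4)(2 6 10 3 12)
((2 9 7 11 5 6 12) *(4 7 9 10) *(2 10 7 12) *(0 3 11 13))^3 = (0 5 7 3 6 13 11 2)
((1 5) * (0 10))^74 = ((0 10)(1 5))^74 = (10)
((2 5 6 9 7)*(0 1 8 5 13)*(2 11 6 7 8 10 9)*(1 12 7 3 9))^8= ((0 12 7 11 6 2 13)(1 10)(3 9 8 5))^8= (0 12 7 11 6 2 13)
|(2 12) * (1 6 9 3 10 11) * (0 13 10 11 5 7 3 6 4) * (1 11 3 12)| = 18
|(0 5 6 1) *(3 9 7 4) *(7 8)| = 20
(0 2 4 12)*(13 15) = [2, 1, 4, 3, 12, 5, 6, 7, 8, 9, 10, 11, 0, 15, 14, 13] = (0 2 4 12)(13 15)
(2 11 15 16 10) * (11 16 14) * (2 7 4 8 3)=(2 16 10 7 4 8 3)(11 15 14)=[0, 1, 16, 2, 8, 5, 6, 4, 3, 9, 7, 15, 12, 13, 11, 14, 10]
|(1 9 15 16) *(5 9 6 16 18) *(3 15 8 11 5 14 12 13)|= |(1 6 16)(3 15 18 14 12 13)(5 9 8 11)|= 12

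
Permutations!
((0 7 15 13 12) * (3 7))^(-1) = (0 12 13 15 7 3)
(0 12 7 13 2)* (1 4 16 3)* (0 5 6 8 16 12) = (1 4 12 7 13 2 5 6 8 16 3) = [0, 4, 5, 1, 12, 6, 8, 13, 16, 9, 10, 11, 7, 2, 14, 15, 3]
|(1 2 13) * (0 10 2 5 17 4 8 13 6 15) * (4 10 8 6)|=11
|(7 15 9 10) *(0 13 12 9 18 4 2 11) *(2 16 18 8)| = |(0 13 12 9 10 7 15 8 2 11)(4 16 18)| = 30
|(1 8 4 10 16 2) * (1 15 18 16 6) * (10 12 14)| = 28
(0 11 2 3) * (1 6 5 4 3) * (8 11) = (0 8 11 2 1 6 5 4 3) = [8, 6, 1, 0, 3, 4, 5, 7, 11, 9, 10, 2]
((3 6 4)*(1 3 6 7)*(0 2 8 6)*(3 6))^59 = (0 3 6 2 7 4 8 1)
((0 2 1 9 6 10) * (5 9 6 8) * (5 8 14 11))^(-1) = ((0 2 1 6 10)(5 9 14 11))^(-1) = (0 10 6 1 2)(5 11 14 9)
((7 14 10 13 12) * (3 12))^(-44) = ((3 12 7 14 10 13))^(-44) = (3 10 7)(12 13 14)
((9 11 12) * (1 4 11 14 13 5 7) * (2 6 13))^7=((1 4 11 12 9 14 2 6 13 5 7))^7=(1 6 12 7 2 11 5 14 4 13 9)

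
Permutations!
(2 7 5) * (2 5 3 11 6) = [0, 1, 7, 11, 4, 5, 2, 3, 8, 9, 10, 6] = (2 7 3 11 6)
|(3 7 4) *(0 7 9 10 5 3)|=12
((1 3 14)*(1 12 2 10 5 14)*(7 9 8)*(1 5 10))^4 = (1 12 5)(2 14 3)(7 9 8)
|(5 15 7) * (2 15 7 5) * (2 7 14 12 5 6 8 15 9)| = 6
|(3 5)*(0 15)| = |(0 15)(3 5)| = 2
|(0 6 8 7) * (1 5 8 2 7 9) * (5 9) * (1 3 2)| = 14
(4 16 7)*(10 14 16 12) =(4 12 10 14 16 7) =[0, 1, 2, 3, 12, 5, 6, 4, 8, 9, 14, 11, 10, 13, 16, 15, 7]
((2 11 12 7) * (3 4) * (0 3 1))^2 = (0 4)(1 3)(2 12)(7 11)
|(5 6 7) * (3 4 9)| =3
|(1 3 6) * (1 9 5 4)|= 6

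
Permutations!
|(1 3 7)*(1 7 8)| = 3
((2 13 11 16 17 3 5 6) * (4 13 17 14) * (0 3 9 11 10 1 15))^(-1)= (0 15 1 10 13 4 14 16 11 9 17 2 6 5 3)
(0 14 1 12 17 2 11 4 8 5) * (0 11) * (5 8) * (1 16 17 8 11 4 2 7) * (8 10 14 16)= (0 16 17 7 1 12 10 14 8 11 2)(4 5)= [16, 12, 0, 3, 5, 4, 6, 1, 11, 9, 14, 2, 10, 13, 8, 15, 17, 7]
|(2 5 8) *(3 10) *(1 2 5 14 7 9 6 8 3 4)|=|(1 2 14 7 9 6 8 5 3 10 4)|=11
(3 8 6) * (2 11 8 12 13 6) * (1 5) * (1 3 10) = (1 5 3 12 13 6 10)(2 11 8) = [0, 5, 11, 12, 4, 3, 10, 7, 2, 9, 1, 8, 13, 6]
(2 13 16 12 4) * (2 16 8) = (2 13 8)(4 16 12) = [0, 1, 13, 3, 16, 5, 6, 7, 2, 9, 10, 11, 4, 8, 14, 15, 12]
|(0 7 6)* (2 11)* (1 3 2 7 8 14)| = |(0 8 14 1 3 2 11 7 6)| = 9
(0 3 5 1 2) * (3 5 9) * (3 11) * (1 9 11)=(0 5 9 1 2)(3 11)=[5, 2, 0, 11, 4, 9, 6, 7, 8, 1, 10, 3]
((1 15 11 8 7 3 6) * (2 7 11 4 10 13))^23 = ((1 15 4 10 13 2 7 3 6)(8 11))^23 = (1 2 15 7 4 3 10 6 13)(8 11)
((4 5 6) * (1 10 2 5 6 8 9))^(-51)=(1 5)(2 9)(4 6)(8 10)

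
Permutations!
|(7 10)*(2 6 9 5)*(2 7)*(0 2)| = 7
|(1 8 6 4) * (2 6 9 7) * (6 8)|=12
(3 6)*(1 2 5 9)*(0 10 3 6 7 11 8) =[10, 2, 5, 7, 4, 9, 6, 11, 0, 1, 3, 8] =(0 10 3 7 11 8)(1 2 5 9)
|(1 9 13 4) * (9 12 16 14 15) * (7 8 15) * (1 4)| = 9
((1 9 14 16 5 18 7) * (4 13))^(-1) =((1 9 14 16 5 18 7)(4 13))^(-1) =(1 7 18 5 16 14 9)(4 13)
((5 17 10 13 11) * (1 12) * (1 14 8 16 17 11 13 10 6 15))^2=((1 12 14 8 16 17 6 15)(5 11))^2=(1 14 16 6)(8 17 15 12)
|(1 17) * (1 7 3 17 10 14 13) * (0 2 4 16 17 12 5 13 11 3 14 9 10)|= |(0 2 4 16 17 7 14 11 3 12 5 13 1)(9 10)|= 26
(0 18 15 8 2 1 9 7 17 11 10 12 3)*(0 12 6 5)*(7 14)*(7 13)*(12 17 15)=[18, 9, 1, 17, 4, 0, 5, 15, 2, 14, 6, 10, 3, 7, 13, 8, 16, 11, 12]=(0 18 12 3 17 11 10 6 5)(1 9 14 13 7 15 8 2)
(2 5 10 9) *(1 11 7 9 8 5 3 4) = (1 11 7 9 2 3 4)(5 10 8) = [0, 11, 3, 4, 1, 10, 6, 9, 5, 2, 8, 7]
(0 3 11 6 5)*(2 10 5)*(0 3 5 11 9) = [5, 1, 10, 9, 4, 3, 2, 7, 8, 0, 11, 6] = (0 5 3 9)(2 10 11 6)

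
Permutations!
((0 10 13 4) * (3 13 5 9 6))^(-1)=((0 10 5 9 6 3 13 4))^(-1)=(0 4 13 3 6 9 5 10)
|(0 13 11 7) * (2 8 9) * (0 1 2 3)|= |(0 13 11 7 1 2 8 9 3)|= 9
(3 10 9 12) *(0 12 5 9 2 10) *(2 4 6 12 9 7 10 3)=(0 9 5 7 10 4 6 12 2 3)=[9, 1, 3, 0, 6, 7, 12, 10, 8, 5, 4, 11, 2]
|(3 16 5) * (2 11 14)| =3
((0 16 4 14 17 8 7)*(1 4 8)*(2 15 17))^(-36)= (17)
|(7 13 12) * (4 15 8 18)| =12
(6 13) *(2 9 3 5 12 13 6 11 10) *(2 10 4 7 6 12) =(2 9 3 5)(4 7 6 12 13 11) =[0, 1, 9, 5, 7, 2, 12, 6, 8, 3, 10, 4, 13, 11]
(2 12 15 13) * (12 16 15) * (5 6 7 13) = (2 16 15 5 6 7 13) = [0, 1, 16, 3, 4, 6, 7, 13, 8, 9, 10, 11, 12, 2, 14, 5, 15]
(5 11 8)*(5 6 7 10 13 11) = [0, 1, 2, 3, 4, 5, 7, 10, 6, 9, 13, 8, 12, 11] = (6 7 10 13 11 8)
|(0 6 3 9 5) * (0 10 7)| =7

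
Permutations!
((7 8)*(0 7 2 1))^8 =(0 2 7 1 8)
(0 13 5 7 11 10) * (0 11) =[13, 1, 2, 3, 4, 7, 6, 0, 8, 9, 11, 10, 12, 5] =(0 13 5 7)(10 11)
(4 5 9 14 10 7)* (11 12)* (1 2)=(1 2)(4 5 9 14 10 7)(11 12)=[0, 2, 1, 3, 5, 9, 6, 4, 8, 14, 7, 12, 11, 13, 10]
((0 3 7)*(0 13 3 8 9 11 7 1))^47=((0 8 9 11 7 13 3 1))^47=(0 1 3 13 7 11 9 8)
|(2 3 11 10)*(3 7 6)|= |(2 7 6 3 11 10)|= 6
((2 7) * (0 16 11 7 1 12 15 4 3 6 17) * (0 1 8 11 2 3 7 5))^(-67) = (0 5 11 8 2 16)(1 3 15 17 7 12 6 4)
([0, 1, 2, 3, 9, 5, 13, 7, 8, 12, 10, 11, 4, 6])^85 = [0, 1, 2, 3, 9, 5, 13, 7, 8, 12, 10, 11, 4, 6]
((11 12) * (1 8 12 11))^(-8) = (1 8 12)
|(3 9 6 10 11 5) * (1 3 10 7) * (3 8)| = |(1 8 3 9 6 7)(5 10 11)| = 6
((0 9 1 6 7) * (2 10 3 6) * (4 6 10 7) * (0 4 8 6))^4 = ((0 9 1 2 7 4)(3 10)(6 8))^4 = (10)(0 7 1)(2 9 4)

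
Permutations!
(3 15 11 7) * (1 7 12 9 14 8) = (1 7 3 15 11 12 9 14 8) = [0, 7, 2, 15, 4, 5, 6, 3, 1, 14, 10, 12, 9, 13, 8, 11]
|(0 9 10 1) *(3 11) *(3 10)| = |(0 9 3 11 10 1)| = 6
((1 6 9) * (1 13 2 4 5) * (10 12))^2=(1 9 2 5 6 13 4)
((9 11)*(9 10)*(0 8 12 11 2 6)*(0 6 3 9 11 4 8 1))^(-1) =(0 1)(2 9 3)(4 12 8)(10 11)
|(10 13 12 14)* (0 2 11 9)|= |(0 2 11 9)(10 13 12 14)|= 4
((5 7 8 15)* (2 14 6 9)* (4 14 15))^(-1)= (2 9 6 14 4 8 7 5 15)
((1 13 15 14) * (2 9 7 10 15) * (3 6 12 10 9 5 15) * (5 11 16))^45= ((1 13 2 11 16 5 15 14)(3 6 12 10)(7 9))^45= (1 5 2 14 16 13 15 11)(3 6 12 10)(7 9)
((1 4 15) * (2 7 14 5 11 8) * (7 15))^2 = ((1 4 7 14 5 11 8 2 15))^2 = (1 7 5 8 15 4 14 11 2)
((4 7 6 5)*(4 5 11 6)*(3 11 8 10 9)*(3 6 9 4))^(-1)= ((3 11 9 6 8 10 4 7))^(-1)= (3 7 4 10 8 6 9 11)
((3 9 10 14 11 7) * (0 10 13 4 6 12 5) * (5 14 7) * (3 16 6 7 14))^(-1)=((0 10 14 11 5)(3 9 13 4 7 16 6 12))^(-1)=(0 5 11 14 10)(3 12 6 16 7 4 13 9)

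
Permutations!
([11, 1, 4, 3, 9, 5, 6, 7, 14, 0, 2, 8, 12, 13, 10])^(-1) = (0 9 4 2 10 14 8 11)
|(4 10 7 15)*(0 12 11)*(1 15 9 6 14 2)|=|(0 12 11)(1 15 4 10 7 9 6 14 2)|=9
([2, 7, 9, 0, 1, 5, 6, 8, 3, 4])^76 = [1, 0, 7, 4, 3, 5, 6, 2, 9, 8]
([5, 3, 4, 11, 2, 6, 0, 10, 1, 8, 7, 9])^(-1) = [6, 8, 4, 1, 2, 0, 5, 10, 9, 11, 7, 3]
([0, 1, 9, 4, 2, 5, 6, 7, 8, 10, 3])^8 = [0, 1, 3, 9, 10, 5, 6, 7, 8, 4, 2]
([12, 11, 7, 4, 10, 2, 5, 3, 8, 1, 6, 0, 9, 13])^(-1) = [11, 9, 5, 7, 3, 6, 10, 2, 8, 12, 4, 1, 0, 13]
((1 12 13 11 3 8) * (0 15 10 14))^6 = (0 10)(14 15)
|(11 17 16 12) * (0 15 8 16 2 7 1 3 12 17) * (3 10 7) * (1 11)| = |(0 15 8 16 17 2 3 12 1 10 7 11)| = 12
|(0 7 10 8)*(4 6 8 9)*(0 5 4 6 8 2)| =6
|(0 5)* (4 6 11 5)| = 5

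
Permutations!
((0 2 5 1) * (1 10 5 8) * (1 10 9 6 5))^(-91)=((0 2 8 10 1)(5 9 6))^(-91)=(0 1 10 8 2)(5 6 9)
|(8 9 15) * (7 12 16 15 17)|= |(7 12 16 15 8 9 17)|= 7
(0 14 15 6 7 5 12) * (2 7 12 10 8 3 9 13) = (0 14 15 6 12)(2 7 5 10 8 3 9 13) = [14, 1, 7, 9, 4, 10, 12, 5, 3, 13, 8, 11, 0, 2, 15, 6]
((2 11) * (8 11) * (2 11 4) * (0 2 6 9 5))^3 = ((11)(0 2 8 4 6 9 5))^3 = (11)(0 4 5 8 9 2 6)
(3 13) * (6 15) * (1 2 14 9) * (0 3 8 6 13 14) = (0 3 14 9 1 2)(6 15 13 8) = [3, 2, 0, 14, 4, 5, 15, 7, 6, 1, 10, 11, 12, 8, 9, 13]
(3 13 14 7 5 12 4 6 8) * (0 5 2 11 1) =[5, 0, 11, 13, 6, 12, 8, 2, 3, 9, 10, 1, 4, 14, 7] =(0 5 12 4 6 8 3 13 14 7 2 11 1)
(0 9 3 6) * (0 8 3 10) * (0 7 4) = [9, 1, 2, 6, 0, 5, 8, 4, 3, 10, 7] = (0 9 10 7 4)(3 6 8)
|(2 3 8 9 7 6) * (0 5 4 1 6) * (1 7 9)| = |(9)(0 5 4 7)(1 6 2 3 8)| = 20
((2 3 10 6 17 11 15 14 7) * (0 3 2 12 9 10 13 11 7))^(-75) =((0 3 13 11 15 14)(6 17 7 12 9 10))^(-75) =(0 11)(3 15)(6 12)(7 10)(9 17)(13 14)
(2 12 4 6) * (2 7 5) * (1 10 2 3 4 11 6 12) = (1 10 2)(3 4 12 11 6 7 5) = [0, 10, 1, 4, 12, 3, 7, 5, 8, 9, 2, 6, 11]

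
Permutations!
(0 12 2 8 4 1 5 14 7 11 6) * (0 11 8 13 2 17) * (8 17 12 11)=[11, 5, 13, 3, 1, 14, 8, 17, 4, 9, 10, 6, 12, 2, 7, 15, 16, 0]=(0 11 6 8 4 1 5 14 7 17)(2 13)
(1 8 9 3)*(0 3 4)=[3, 8, 2, 1, 0, 5, 6, 7, 9, 4]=(0 3 1 8 9 4)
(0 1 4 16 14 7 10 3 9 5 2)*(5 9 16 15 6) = (0 1 4 15 6 5 2)(3 16 14 7 10) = [1, 4, 0, 16, 15, 2, 5, 10, 8, 9, 3, 11, 12, 13, 7, 6, 14]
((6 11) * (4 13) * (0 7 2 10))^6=(13)(0 2)(7 10)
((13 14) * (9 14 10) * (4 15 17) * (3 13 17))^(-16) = (17)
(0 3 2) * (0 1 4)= (0 3 2 1 4)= [3, 4, 1, 2, 0]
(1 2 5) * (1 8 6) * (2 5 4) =[0, 5, 4, 3, 2, 8, 1, 7, 6] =(1 5 8 6)(2 4)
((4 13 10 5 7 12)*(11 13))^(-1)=(4 12 7 5 10 13 11)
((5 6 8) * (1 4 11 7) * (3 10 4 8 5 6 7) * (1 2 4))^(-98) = ((1 8 6 5 7 2 4 11 3 10))^(-98) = (1 6 7 4 3)(2 11 10 8 5)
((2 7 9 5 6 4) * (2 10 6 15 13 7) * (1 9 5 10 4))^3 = ((1 9 10 6)(5 15 13 7))^3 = (1 6 10 9)(5 7 13 15)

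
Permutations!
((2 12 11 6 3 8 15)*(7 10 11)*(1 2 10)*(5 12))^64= (1 7 12 5 2)(3 11 15)(6 10 8)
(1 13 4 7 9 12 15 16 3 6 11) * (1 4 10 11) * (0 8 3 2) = (0 8 3 6 1 13 10 11 4 7 9 12 15 16 2) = [8, 13, 0, 6, 7, 5, 1, 9, 3, 12, 11, 4, 15, 10, 14, 16, 2]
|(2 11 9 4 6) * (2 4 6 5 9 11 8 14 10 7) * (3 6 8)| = 10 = |(2 3 6 4 5 9 8 14 10 7)|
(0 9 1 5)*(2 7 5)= (0 9 1 2 7 5)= [9, 2, 7, 3, 4, 0, 6, 5, 8, 1]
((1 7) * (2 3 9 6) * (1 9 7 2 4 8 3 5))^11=((1 2 5)(3 7 9 6 4 8))^11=(1 5 2)(3 8 4 6 9 7)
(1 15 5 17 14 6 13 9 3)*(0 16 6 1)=(0 16 6 13 9 3)(1 15 5 17 14)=[16, 15, 2, 0, 4, 17, 13, 7, 8, 3, 10, 11, 12, 9, 1, 5, 6, 14]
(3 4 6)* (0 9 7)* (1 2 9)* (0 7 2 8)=(0 1 8)(2 9)(3 4 6)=[1, 8, 9, 4, 6, 5, 3, 7, 0, 2]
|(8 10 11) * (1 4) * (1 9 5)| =|(1 4 9 5)(8 10 11)| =12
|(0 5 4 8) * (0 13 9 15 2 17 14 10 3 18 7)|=|(0 5 4 8 13 9 15 2 17 14 10 3 18 7)|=14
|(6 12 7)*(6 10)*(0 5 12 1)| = |(0 5 12 7 10 6 1)| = 7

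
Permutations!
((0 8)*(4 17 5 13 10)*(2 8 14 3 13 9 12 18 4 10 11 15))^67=(0 13 2 14 11 8 3 15)(4 17 5 9 12 18)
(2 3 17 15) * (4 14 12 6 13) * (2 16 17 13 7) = (2 3 13 4 14 12 6 7)(15 16 17) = [0, 1, 3, 13, 14, 5, 7, 2, 8, 9, 10, 11, 6, 4, 12, 16, 17, 15]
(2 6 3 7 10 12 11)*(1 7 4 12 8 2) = [0, 7, 6, 4, 12, 5, 3, 10, 2, 9, 8, 1, 11] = (1 7 10 8 2 6 3 4 12 11)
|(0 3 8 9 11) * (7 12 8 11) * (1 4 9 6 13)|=|(0 3 11)(1 4 9 7 12 8 6 13)|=24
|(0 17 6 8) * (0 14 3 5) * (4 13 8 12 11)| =11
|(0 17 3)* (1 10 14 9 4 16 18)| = |(0 17 3)(1 10 14 9 4 16 18)| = 21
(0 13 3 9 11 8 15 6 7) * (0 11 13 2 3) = [2, 1, 3, 9, 4, 5, 7, 11, 15, 13, 10, 8, 12, 0, 14, 6] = (0 2 3 9 13)(6 7 11 8 15)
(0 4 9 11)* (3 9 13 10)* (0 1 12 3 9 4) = (1 12 3 4 13 10 9 11) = [0, 12, 2, 4, 13, 5, 6, 7, 8, 11, 9, 1, 3, 10]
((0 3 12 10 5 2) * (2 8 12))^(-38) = (0 3 2)(5 12)(8 10)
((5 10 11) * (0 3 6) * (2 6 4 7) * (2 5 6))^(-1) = ((0 3 4 7 5 10 11 6))^(-1) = (0 6 11 10 5 7 4 3)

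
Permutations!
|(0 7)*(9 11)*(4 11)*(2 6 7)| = |(0 2 6 7)(4 11 9)| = 12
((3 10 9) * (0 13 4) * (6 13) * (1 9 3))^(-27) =(0 6 13 4)(1 9)(3 10)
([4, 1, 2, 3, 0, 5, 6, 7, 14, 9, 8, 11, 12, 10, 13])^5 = [4, 1, 2, 3, 0, 5, 6, 7, 14, 9, 8, 11, 12, 10, 13]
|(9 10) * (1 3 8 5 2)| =|(1 3 8 5 2)(9 10)| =10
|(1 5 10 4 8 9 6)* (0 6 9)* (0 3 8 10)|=4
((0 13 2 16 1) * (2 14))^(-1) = (0 1 16 2 14 13)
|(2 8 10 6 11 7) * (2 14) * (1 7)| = 8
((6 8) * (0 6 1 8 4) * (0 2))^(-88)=((0 6 4 2)(1 8))^(-88)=(8)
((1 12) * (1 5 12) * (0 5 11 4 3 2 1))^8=((0 5 12 11 4 3 2 1))^8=(12)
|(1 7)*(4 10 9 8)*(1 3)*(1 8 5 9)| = 6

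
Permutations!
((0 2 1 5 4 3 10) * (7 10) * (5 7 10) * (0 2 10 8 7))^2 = (0 2)(1 10)(3 7 4 8 5)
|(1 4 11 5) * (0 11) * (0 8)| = |(0 11 5 1 4 8)| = 6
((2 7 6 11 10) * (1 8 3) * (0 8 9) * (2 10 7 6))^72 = (11)(0 3 9 8 1)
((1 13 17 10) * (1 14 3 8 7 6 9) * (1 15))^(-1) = ((1 13 17 10 14 3 8 7 6 9 15))^(-1) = (1 15 9 6 7 8 3 14 10 17 13)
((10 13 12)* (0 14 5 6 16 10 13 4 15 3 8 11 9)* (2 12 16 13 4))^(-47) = (0 11 3 4 2 16 6 14 9 8 15 12 10 13 5)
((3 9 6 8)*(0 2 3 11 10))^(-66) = (0 11 6 3)(2 10 8 9)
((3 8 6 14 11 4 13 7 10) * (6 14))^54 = (3 7 4 14)(8 10 13 11)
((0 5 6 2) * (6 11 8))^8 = ((0 5 11 8 6 2))^8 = (0 11 6)(2 5 8)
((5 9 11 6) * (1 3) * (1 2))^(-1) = (1 2 3)(5 6 11 9)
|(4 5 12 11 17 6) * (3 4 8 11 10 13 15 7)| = |(3 4 5 12 10 13 15 7)(6 8 11 17)| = 8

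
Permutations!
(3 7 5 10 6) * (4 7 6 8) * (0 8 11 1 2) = (0 8 4 7 5 10 11 1 2)(3 6) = [8, 2, 0, 6, 7, 10, 3, 5, 4, 9, 11, 1]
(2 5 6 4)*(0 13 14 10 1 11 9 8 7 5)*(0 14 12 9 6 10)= (0 13 12 9 8 7 5 10 1 11 6 4 2 14)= [13, 11, 14, 3, 2, 10, 4, 5, 7, 8, 1, 6, 9, 12, 0]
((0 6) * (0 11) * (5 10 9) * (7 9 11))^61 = ((0 6 7 9 5 10 11))^61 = (0 10 9 6 11 5 7)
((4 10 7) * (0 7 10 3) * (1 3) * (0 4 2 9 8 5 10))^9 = ((0 7 2 9 8 5 10)(1 3 4))^9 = (0 2 8 10 7 9 5)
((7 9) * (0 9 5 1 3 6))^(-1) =((0 9 7 5 1 3 6))^(-1) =(0 6 3 1 5 7 9)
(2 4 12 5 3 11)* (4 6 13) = (2 6 13 4 12 5 3 11) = [0, 1, 6, 11, 12, 3, 13, 7, 8, 9, 10, 2, 5, 4]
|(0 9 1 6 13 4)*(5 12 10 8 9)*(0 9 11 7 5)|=30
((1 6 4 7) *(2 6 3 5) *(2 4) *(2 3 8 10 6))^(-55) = ((1 8 10 6 3 5 4 7))^(-55) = (1 8 10 6 3 5 4 7)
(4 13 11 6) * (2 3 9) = (2 3 9)(4 13 11 6) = [0, 1, 3, 9, 13, 5, 4, 7, 8, 2, 10, 6, 12, 11]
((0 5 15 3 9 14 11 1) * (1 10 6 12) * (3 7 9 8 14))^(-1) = (0 1 12 6 10 11 14 8 3 9 7 15 5)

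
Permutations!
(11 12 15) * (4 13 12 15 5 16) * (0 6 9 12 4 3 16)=(0 6 9 12 5)(3 16)(4 13)(11 15)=[6, 1, 2, 16, 13, 0, 9, 7, 8, 12, 10, 15, 5, 4, 14, 11, 3]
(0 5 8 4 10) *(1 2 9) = [5, 2, 9, 3, 10, 8, 6, 7, 4, 1, 0] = (0 5 8 4 10)(1 2 9)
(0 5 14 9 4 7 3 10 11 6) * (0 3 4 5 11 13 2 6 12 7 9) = (0 11 12 7 4 9 5 14)(2 6 3 10 13) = [11, 1, 6, 10, 9, 14, 3, 4, 8, 5, 13, 12, 7, 2, 0]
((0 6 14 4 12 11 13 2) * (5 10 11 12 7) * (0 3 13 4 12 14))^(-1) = (0 6)(2 13 3)(4 11 10 5 7)(12 14)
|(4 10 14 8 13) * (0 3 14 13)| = 12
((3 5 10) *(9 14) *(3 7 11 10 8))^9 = (9 14)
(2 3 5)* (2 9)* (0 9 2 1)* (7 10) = [9, 0, 3, 5, 4, 2, 6, 10, 8, 1, 7] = (0 9 1)(2 3 5)(7 10)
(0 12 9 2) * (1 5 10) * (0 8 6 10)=(0 12 9 2 8 6 10 1 5)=[12, 5, 8, 3, 4, 0, 10, 7, 6, 2, 1, 11, 9]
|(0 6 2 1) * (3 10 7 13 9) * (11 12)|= |(0 6 2 1)(3 10 7 13 9)(11 12)|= 20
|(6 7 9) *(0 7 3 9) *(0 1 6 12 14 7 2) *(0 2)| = 7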